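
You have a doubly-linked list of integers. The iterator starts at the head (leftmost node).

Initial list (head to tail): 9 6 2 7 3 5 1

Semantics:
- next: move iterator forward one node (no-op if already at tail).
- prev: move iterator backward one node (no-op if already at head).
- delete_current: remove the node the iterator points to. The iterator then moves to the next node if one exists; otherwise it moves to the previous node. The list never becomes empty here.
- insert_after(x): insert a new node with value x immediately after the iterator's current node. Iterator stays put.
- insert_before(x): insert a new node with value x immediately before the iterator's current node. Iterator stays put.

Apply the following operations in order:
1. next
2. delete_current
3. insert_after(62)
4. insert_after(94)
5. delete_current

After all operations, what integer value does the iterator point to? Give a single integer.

After 1 (next): list=[9, 6, 2, 7, 3, 5, 1] cursor@6
After 2 (delete_current): list=[9, 2, 7, 3, 5, 1] cursor@2
After 3 (insert_after(62)): list=[9, 2, 62, 7, 3, 5, 1] cursor@2
After 4 (insert_after(94)): list=[9, 2, 94, 62, 7, 3, 5, 1] cursor@2
After 5 (delete_current): list=[9, 94, 62, 7, 3, 5, 1] cursor@94

Answer: 94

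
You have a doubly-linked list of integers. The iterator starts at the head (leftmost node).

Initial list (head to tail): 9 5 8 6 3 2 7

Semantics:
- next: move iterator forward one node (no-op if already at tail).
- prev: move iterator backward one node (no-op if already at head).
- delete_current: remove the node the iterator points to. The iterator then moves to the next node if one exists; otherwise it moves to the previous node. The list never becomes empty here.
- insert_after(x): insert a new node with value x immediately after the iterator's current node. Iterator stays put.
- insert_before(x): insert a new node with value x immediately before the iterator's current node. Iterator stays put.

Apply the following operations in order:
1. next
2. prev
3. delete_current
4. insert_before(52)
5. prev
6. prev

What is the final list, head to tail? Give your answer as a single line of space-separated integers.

After 1 (next): list=[9, 5, 8, 6, 3, 2, 7] cursor@5
After 2 (prev): list=[9, 5, 8, 6, 3, 2, 7] cursor@9
After 3 (delete_current): list=[5, 8, 6, 3, 2, 7] cursor@5
After 4 (insert_before(52)): list=[52, 5, 8, 6, 3, 2, 7] cursor@5
After 5 (prev): list=[52, 5, 8, 6, 3, 2, 7] cursor@52
After 6 (prev): list=[52, 5, 8, 6, 3, 2, 7] cursor@52

Answer: 52 5 8 6 3 2 7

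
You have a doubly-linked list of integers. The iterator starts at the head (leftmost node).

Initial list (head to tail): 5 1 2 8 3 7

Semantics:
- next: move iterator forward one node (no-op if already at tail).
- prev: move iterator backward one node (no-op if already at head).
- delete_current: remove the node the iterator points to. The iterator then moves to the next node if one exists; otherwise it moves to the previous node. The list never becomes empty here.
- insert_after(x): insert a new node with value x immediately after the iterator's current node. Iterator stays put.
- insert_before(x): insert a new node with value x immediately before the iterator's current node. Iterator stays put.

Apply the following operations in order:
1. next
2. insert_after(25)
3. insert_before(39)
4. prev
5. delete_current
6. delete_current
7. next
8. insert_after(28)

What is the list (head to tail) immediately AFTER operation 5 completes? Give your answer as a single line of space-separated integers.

Answer: 5 1 25 2 8 3 7

Derivation:
After 1 (next): list=[5, 1, 2, 8, 3, 7] cursor@1
After 2 (insert_after(25)): list=[5, 1, 25, 2, 8, 3, 7] cursor@1
After 3 (insert_before(39)): list=[5, 39, 1, 25, 2, 8, 3, 7] cursor@1
After 4 (prev): list=[5, 39, 1, 25, 2, 8, 3, 7] cursor@39
After 5 (delete_current): list=[5, 1, 25, 2, 8, 3, 7] cursor@1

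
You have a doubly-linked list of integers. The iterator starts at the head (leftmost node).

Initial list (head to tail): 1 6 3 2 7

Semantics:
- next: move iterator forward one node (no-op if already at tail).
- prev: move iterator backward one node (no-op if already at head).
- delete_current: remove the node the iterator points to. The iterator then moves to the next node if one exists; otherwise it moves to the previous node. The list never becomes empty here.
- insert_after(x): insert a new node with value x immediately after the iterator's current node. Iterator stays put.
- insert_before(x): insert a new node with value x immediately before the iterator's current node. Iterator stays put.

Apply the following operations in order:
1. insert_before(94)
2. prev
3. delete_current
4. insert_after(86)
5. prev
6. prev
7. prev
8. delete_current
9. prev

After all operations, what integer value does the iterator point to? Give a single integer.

Answer: 86

Derivation:
After 1 (insert_before(94)): list=[94, 1, 6, 3, 2, 7] cursor@1
After 2 (prev): list=[94, 1, 6, 3, 2, 7] cursor@94
After 3 (delete_current): list=[1, 6, 3, 2, 7] cursor@1
After 4 (insert_after(86)): list=[1, 86, 6, 3, 2, 7] cursor@1
After 5 (prev): list=[1, 86, 6, 3, 2, 7] cursor@1
After 6 (prev): list=[1, 86, 6, 3, 2, 7] cursor@1
After 7 (prev): list=[1, 86, 6, 3, 2, 7] cursor@1
After 8 (delete_current): list=[86, 6, 3, 2, 7] cursor@86
After 9 (prev): list=[86, 6, 3, 2, 7] cursor@86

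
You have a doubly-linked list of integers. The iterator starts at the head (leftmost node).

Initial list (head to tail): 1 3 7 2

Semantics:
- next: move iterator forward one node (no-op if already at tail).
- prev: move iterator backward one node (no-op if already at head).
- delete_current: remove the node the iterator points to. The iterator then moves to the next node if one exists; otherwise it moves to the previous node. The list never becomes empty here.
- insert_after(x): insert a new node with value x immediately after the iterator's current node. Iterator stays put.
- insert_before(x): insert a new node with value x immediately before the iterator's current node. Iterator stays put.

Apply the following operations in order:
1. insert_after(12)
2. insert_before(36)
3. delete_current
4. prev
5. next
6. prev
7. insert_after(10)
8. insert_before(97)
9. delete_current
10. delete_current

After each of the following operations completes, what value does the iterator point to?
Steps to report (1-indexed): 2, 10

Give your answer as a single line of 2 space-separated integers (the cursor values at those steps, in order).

Answer: 1 12

Derivation:
After 1 (insert_after(12)): list=[1, 12, 3, 7, 2] cursor@1
After 2 (insert_before(36)): list=[36, 1, 12, 3, 7, 2] cursor@1
After 3 (delete_current): list=[36, 12, 3, 7, 2] cursor@12
After 4 (prev): list=[36, 12, 3, 7, 2] cursor@36
After 5 (next): list=[36, 12, 3, 7, 2] cursor@12
After 6 (prev): list=[36, 12, 3, 7, 2] cursor@36
After 7 (insert_after(10)): list=[36, 10, 12, 3, 7, 2] cursor@36
After 8 (insert_before(97)): list=[97, 36, 10, 12, 3, 7, 2] cursor@36
After 9 (delete_current): list=[97, 10, 12, 3, 7, 2] cursor@10
After 10 (delete_current): list=[97, 12, 3, 7, 2] cursor@12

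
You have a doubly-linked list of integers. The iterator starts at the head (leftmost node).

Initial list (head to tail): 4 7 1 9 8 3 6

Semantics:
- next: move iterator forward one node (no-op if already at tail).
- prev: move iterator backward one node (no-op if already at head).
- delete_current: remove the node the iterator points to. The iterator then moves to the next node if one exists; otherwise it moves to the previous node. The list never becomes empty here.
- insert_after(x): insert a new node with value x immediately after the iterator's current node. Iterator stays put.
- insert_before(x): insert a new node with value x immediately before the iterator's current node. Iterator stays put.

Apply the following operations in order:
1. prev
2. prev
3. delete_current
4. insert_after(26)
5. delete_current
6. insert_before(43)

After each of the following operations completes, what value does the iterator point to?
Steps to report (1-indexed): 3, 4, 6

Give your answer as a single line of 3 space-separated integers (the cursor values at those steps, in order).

After 1 (prev): list=[4, 7, 1, 9, 8, 3, 6] cursor@4
After 2 (prev): list=[4, 7, 1, 9, 8, 3, 6] cursor@4
After 3 (delete_current): list=[7, 1, 9, 8, 3, 6] cursor@7
After 4 (insert_after(26)): list=[7, 26, 1, 9, 8, 3, 6] cursor@7
After 5 (delete_current): list=[26, 1, 9, 8, 3, 6] cursor@26
After 6 (insert_before(43)): list=[43, 26, 1, 9, 8, 3, 6] cursor@26

Answer: 7 7 26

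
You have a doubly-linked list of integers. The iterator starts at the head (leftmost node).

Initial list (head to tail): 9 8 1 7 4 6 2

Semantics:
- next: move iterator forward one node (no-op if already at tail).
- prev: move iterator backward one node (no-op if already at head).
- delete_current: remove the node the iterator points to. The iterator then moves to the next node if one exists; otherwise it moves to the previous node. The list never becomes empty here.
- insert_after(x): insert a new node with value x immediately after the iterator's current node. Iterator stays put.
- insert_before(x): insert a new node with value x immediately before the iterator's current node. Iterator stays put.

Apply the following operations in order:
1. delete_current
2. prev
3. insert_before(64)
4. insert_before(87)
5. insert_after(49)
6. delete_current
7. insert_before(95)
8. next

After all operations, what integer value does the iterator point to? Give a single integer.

Answer: 1

Derivation:
After 1 (delete_current): list=[8, 1, 7, 4, 6, 2] cursor@8
After 2 (prev): list=[8, 1, 7, 4, 6, 2] cursor@8
After 3 (insert_before(64)): list=[64, 8, 1, 7, 4, 6, 2] cursor@8
After 4 (insert_before(87)): list=[64, 87, 8, 1, 7, 4, 6, 2] cursor@8
After 5 (insert_after(49)): list=[64, 87, 8, 49, 1, 7, 4, 6, 2] cursor@8
After 6 (delete_current): list=[64, 87, 49, 1, 7, 4, 6, 2] cursor@49
After 7 (insert_before(95)): list=[64, 87, 95, 49, 1, 7, 4, 6, 2] cursor@49
After 8 (next): list=[64, 87, 95, 49, 1, 7, 4, 6, 2] cursor@1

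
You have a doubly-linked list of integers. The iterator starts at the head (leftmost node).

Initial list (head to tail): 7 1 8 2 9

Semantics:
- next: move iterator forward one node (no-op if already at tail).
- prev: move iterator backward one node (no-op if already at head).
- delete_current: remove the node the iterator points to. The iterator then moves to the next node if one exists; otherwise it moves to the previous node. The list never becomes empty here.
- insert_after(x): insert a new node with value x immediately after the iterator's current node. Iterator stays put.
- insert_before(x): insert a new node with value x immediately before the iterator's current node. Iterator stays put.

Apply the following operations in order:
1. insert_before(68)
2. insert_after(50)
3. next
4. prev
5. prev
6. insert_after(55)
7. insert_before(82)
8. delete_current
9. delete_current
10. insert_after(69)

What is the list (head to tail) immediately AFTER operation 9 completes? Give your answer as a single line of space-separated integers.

After 1 (insert_before(68)): list=[68, 7, 1, 8, 2, 9] cursor@7
After 2 (insert_after(50)): list=[68, 7, 50, 1, 8, 2, 9] cursor@7
After 3 (next): list=[68, 7, 50, 1, 8, 2, 9] cursor@50
After 4 (prev): list=[68, 7, 50, 1, 8, 2, 9] cursor@7
After 5 (prev): list=[68, 7, 50, 1, 8, 2, 9] cursor@68
After 6 (insert_after(55)): list=[68, 55, 7, 50, 1, 8, 2, 9] cursor@68
After 7 (insert_before(82)): list=[82, 68, 55, 7, 50, 1, 8, 2, 9] cursor@68
After 8 (delete_current): list=[82, 55, 7, 50, 1, 8, 2, 9] cursor@55
After 9 (delete_current): list=[82, 7, 50, 1, 8, 2, 9] cursor@7

Answer: 82 7 50 1 8 2 9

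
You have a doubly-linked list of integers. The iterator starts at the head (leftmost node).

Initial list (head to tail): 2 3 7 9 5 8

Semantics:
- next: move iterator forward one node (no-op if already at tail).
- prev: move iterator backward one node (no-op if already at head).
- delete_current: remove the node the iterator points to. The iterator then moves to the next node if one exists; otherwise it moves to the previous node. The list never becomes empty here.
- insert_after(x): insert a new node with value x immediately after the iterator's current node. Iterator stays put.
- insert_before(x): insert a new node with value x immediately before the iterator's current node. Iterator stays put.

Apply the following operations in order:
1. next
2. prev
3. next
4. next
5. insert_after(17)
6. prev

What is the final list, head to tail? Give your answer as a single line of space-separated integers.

Answer: 2 3 7 17 9 5 8

Derivation:
After 1 (next): list=[2, 3, 7, 9, 5, 8] cursor@3
After 2 (prev): list=[2, 3, 7, 9, 5, 8] cursor@2
After 3 (next): list=[2, 3, 7, 9, 5, 8] cursor@3
After 4 (next): list=[2, 3, 7, 9, 5, 8] cursor@7
After 5 (insert_after(17)): list=[2, 3, 7, 17, 9, 5, 8] cursor@7
After 6 (prev): list=[2, 3, 7, 17, 9, 5, 8] cursor@3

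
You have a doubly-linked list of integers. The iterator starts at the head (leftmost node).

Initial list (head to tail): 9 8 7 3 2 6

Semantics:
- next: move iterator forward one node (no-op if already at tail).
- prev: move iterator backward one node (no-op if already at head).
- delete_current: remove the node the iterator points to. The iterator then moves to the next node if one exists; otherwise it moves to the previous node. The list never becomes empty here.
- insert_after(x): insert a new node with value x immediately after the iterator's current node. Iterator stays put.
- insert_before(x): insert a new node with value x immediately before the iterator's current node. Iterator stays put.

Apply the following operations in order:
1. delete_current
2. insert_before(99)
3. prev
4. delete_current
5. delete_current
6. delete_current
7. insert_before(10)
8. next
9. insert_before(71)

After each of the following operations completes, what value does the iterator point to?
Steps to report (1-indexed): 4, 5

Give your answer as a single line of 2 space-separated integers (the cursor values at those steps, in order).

After 1 (delete_current): list=[8, 7, 3, 2, 6] cursor@8
After 2 (insert_before(99)): list=[99, 8, 7, 3, 2, 6] cursor@8
After 3 (prev): list=[99, 8, 7, 3, 2, 6] cursor@99
After 4 (delete_current): list=[8, 7, 3, 2, 6] cursor@8
After 5 (delete_current): list=[7, 3, 2, 6] cursor@7
After 6 (delete_current): list=[3, 2, 6] cursor@3
After 7 (insert_before(10)): list=[10, 3, 2, 6] cursor@3
After 8 (next): list=[10, 3, 2, 6] cursor@2
After 9 (insert_before(71)): list=[10, 3, 71, 2, 6] cursor@2

Answer: 8 7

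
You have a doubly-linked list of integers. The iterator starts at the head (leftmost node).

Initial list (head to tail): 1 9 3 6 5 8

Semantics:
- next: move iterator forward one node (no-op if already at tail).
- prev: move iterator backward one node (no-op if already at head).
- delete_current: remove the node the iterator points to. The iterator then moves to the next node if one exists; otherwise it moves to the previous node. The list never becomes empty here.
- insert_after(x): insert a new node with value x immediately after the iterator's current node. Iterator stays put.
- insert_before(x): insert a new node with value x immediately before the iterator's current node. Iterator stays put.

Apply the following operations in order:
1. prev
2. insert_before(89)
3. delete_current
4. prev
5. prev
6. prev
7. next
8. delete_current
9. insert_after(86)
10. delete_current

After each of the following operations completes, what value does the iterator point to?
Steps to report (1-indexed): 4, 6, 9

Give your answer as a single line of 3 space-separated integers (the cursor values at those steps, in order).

After 1 (prev): list=[1, 9, 3, 6, 5, 8] cursor@1
After 2 (insert_before(89)): list=[89, 1, 9, 3, 6, 5, 8] cursor@1
After 3 (delete_current): list=[89, 9, 3, 6, 5, 8] cursor@9
After 4 (prev): list=[89, 9, 3, 6, 5, 8] cursor@89
After 5 (prev): list=[89, 9, 3, 6, 5, 8] cursor@89
After 6 (prev): list=[89, 9, 3, 6, 5, 8] cursor@89
After 7 (next): list=[89, 9, 3, 6, 5, 8] cursor@9
After 8 (delete_current): list=[89, 3, 6, 5, 8] cursor@3
After 9 (insert_after(86)): list=[89, 3, 86, 6, 5, 8] cursor@3
After 10 (delete_current): list=[89, 86, 6, 5, 8] cursor@86

Answer: 89 89 3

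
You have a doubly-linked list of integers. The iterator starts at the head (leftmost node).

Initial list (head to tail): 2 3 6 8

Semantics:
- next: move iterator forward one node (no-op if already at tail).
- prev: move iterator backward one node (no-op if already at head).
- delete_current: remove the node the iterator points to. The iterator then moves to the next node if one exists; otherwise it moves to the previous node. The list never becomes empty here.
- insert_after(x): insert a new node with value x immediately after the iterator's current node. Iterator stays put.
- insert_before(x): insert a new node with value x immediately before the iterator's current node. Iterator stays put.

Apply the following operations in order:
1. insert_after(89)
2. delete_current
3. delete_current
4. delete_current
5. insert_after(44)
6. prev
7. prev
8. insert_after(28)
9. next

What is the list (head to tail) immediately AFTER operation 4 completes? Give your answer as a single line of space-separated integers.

After 1 (insert_after(89)): list=[2, 89, 3, 6, 8] cursor@2
After 2 (delete_current): list=[89, 3, 6, 8] cursor@89
After 3 (delete_current): list=[3, 6, 8] cursor@3
After 4 (delete_current): list=[6, 8] cursor@6

Answer: 6 8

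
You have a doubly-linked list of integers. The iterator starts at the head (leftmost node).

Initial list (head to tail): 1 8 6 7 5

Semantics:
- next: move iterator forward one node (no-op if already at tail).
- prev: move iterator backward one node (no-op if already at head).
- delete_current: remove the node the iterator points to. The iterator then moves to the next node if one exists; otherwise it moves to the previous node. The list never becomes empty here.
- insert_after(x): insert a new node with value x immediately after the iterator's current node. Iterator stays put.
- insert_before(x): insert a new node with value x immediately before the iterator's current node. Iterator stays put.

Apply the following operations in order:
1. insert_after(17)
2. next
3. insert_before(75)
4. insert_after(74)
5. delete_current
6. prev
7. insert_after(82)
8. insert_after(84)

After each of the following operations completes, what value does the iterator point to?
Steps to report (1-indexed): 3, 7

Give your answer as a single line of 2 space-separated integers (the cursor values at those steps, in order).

Answer: 17 75

Derivation:
After 1 (insert_after(17)): list=[1, 17, 8, 6, 7, 5] cursor@1
After 2 (next): list=[1, 17, 8, 6, 7, 5] cursor@17
After 3 (insert_before(75)): list=[1, 75, 17, 8, 6, 7, 5] cursor@17
After 4 (insert_after(74)): list=[1, 75, 17, 74, 8, 6, 7, 5] cursor@17
After 5 (delete_current): list=[1, 75, 74, 8, 6, 7, 5] cursor@74
After 6 (prev): list=[1, 75, 74, 8, 6, 7, 5] cursor@75
After 7 (insert_after(82)): list=[1, 75, 82, 74, 8, 6, 7, 5] cursor@75
After 8 (insert_after(84)): list=[1, 75, 84, 82, 74, 8, 6, 7, 5] cursor@75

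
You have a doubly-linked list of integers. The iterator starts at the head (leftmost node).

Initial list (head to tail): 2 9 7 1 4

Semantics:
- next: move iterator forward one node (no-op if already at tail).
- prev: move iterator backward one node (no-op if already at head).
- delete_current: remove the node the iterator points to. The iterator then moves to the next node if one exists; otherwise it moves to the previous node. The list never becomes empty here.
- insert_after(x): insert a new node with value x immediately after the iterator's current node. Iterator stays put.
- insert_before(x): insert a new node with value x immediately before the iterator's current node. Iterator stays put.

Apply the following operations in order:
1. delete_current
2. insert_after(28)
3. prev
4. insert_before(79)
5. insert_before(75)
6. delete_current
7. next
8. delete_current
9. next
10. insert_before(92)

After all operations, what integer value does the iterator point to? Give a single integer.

After 1 (delete_current): list=[9, 7, 1, 4] cursor@9
After 2 (insert_after(28)): list=[9, 28, 7, 1, 4] cursor@9
After 3 (prev): list=[9, 28, 7, 1, 4] cursor@9
After 4 (insert_before(79)): list=[79, 9, 28, 7, 1, 4] cursor@9
After 5 (insert_before(75)): list=[79, 75, 9, 28, 7, 1, 4] cursor@9
After 6 (delete_current): list=[79, 75, 28, 7, 1, 4] cursor@28
After 7 (next): list=[79, 75, 28, 7, 1, 4] cursor@7
After 8 (delete_current): list=[79, 75, 28, 1, 4] cursor@1
After 9 (next): list=[79, 75, 28, 1, 4] cursor@4
After 10 (insert_before(92)): list=[79, 75, 28, 1, 92, 4] cursor@4

Answer: 4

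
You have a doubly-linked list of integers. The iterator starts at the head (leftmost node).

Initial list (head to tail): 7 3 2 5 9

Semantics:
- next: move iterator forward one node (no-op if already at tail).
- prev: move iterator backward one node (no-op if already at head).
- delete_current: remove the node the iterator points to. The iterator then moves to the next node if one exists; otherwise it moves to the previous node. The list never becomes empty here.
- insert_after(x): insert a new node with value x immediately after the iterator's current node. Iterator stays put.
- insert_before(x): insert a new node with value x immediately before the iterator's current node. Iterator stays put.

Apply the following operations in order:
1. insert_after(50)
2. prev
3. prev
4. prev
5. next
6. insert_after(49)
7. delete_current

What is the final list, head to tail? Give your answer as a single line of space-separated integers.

Answer: 7 49 3 2 5 9

Derivation:
After 1 (insert_after(50)): list=[7, 50, 3, 2, 5, 9] cursor@7
After 2 (prev): list=[7, 50, 3, 2, 5, 9] cursor@7
After 3 (prev): list=[7, 50, 3, 2, 5, 9] cursor@7
After 4 (prev): list=[7, 50, 3, 2, 5, 9] cursor@7
After 5 (next): list=[7, 50, 3, 2, 5, 9] cursor@50
After 6 (insert_after(49)): list=[7, 50, 49, 3, 2, 5, 9] cursor@50
After 7 (delete_current): list=[7, 49, 3, 2, 5, 9] cursor@49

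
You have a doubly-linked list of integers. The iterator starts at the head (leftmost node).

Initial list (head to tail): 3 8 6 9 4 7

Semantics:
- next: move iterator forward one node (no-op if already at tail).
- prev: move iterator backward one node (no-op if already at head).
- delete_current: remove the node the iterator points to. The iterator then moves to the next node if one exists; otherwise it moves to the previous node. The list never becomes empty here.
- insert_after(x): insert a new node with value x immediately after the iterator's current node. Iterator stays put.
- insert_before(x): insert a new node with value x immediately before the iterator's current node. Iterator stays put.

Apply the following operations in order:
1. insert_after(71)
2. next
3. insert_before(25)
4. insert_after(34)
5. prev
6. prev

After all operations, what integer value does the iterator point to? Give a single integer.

After 1 (insert_after(71)): list=[3, 71, 8, 6, 9, 4, 7] cursor@3
After 2 (next): list=[3, 71, 8, 6, 9, 4, 7] cursor@71
After 3 (insert_before(25)): list=[3, 25, 71, 8, 6, 9, 4, 7] cursor@71
After 4 (insert_after(34)): list=[3, 25, 71, 34, 8, 6, 9, 4, 7] cursor@71
After 5 (prev): list=[3, 25, 71, 34, 8, 6, 9, 4, 7] cursor@25
After 6 (prev): list=[3, 25, 71, 34, 8, 6, 9, 4, 7] cursor@3

Answer: 3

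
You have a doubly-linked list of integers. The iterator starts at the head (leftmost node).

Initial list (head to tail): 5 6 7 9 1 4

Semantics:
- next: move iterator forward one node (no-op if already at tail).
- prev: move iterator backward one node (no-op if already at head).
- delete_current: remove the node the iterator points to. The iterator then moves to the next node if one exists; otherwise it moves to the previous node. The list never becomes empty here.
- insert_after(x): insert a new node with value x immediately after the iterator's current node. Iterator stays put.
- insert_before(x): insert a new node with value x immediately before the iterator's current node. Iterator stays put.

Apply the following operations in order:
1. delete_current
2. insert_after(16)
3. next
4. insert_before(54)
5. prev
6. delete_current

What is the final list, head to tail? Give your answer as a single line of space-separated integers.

After 1 (delete_current): list=[6, 7, 9, 1, 4] cursor@6
After 2 (insert_after(16)): list=[6, 16, 7, 9, 1, 4] cursor@6
After 3 (next): list=[6, 16, 7, 9, 1, 4] cursor@16
After 4 (insert_before(54)): list=[6, 54, 16, 7, 9, 1, 4] cursor@16
After 5 (prev): list=[6, 54, 16, 7, 9, 1, 4] cursor@54
After 6 (delete_current): list=[6, 16, 7, 9, 1, 4] cursor@16

Answer: 6 16 7 9 1 4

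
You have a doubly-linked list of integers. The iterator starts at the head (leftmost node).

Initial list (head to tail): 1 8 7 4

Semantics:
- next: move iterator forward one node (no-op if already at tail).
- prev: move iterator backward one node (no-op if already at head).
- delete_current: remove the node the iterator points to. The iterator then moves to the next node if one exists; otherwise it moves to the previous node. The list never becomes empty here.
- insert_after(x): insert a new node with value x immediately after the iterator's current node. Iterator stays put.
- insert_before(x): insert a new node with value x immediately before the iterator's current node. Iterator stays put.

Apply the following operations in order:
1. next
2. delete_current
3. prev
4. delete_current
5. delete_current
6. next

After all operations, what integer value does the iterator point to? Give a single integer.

Answer: 4

Derivation:
After 1 (next): list=[1, 8, 7, 4] cursor@8
After 2 (delete_current): list=[1, 7, 4] cursor@7
After 3 (prev): list=[1, 7, 4] cursor@1
After 4 (delete_current): list=[7, 4] cursor@7
After 5 (delete_current): list=[4] cursor@4
After 6 (next): list=[4] cursor@4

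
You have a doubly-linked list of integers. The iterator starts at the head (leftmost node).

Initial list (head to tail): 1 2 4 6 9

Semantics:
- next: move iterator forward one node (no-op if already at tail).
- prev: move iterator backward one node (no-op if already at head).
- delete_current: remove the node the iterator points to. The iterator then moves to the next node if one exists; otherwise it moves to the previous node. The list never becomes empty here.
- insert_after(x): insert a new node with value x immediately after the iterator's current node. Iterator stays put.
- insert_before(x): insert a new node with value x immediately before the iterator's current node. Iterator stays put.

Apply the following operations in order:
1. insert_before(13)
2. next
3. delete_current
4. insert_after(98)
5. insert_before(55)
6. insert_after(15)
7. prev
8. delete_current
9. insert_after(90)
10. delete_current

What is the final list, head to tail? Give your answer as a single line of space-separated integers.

Answer: 13 1 90 15 98 6 9

Derivation:
After 1 (insert_before(13)): list=[13, 1, 2, 4, 6, 9] cursor@1
After 2 (next): list=[13, 1, 2, 4, 6, 9] cursor@2
After 3 (delete_current): list=[13, 1, 4, 6, 9] cursor@4
After 4 (insert_after(98)): list=[13, 1, 4, 98, 6, 9] cursor@4
After 5 (insert_before(55)): list=[13, 1, 55, 4, 98, 6, 9] cursor@4
After 6 (insert_after(15)): list=[13, 1, 55, 4, 15, 98, 6, 9] cursor@4
After 7 (prev): list=[13, 1, 55, 4, 15, 98, 6, 9] cursor@55
After 8 (delete_current): list=[13, 1, 4, 15, 98, 6, 9] cursor@4
After 9 (insert_after(90)): list=[13, 1, 4, 90, 15, 98, 6, 9] cursor@4
After 10 (delete_current): list=[13, 1, 90, 15, 98, 6, 9] cursor@90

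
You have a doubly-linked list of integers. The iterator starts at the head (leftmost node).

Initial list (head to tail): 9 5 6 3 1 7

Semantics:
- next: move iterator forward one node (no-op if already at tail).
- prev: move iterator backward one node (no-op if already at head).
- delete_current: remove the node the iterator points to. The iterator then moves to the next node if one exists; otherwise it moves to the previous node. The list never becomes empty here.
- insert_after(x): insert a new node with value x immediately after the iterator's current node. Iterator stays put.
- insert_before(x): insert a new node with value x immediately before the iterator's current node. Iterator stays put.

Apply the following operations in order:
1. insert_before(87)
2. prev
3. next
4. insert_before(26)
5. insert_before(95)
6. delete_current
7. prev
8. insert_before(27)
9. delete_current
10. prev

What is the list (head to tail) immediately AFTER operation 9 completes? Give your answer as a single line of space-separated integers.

Answer: 87 26 27 5 6 3 1 7

Derivation:
After 1 (insert_before(87)): list=[87, 9, 5, 6, 3, 1, 7] cursor@9
After 2 (prev): list=[87, 9, 5, 6, 3, 1, 7] cursor@87
After 3 (next): list=[87, 9, 5, 6, 3, 1, 7] cursor@9
After 4 (insert_before(26)): list=[87, 26, 9, 5, 6, 3, 1, 7] cursor@9
After 5 (insert_before(95)): list=[87, 26, 95, 9, 5, 6, 3, 1, 7] cursor@9
After 6 (delete_current): list=[87, 26, 95, 5, 6, 3, 1, 7] cursor@5
After 7 (prev): list=[87, 26, 95, 5, 6, 3, 1, 7] cursor@95
After 8 (insert_before(27)): list=[87, 26, 27, 95, 5, 6, 3, 1, 7] cursor@95
After 9 (delete_current): list=[87, 26, 27, 5, 6, 3, 1, 7] cursor@5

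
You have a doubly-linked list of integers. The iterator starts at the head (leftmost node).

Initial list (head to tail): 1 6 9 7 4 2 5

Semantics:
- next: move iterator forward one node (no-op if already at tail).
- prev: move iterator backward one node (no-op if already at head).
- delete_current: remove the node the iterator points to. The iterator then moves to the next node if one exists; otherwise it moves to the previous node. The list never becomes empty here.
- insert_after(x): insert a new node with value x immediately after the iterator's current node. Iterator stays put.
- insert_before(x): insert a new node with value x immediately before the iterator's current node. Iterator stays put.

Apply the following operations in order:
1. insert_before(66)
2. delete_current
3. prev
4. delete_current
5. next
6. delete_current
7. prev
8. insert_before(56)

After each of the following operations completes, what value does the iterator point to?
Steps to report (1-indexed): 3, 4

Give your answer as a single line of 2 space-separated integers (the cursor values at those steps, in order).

After 1 (insert_before(66)): list=[66, 1, 6, 9, 7, 4, 2, 5] cursor@1
After 2 (delete_current): list=[66, 6, 9, 7, 4, 2, 5] cursor@6
After 3 (prev): list=[66, 6, 9, 7, 4, 2, 5] cursor@66
After 4 (delete_current): list=[6, 9, 7, 4, 2, 5] cursor@6
After 5 (next): list=[6, 9, 7, 4, 2, 5] cursor@9
After 6 (delete_current): list=[6, 7, 4, 2, 5] cursor@7
After 7 (prev): list=[6, 7, 4, 2, 5] cursor@6
After 8 (insert_before(56)): list=[56, 6, 7, 4, 2, 5] cursor@6

Answer: 66 6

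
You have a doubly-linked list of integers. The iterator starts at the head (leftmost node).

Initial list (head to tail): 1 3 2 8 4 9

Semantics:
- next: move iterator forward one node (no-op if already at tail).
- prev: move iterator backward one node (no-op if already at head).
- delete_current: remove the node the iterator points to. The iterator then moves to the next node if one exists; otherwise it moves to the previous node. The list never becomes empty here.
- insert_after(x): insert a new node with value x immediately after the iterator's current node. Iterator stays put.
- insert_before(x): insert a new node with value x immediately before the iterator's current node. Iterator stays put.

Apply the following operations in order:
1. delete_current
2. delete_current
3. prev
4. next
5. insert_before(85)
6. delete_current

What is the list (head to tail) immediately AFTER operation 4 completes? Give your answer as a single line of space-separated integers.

After 1 (delete_current): list=[3, 2, 8, 4, 9] cursor@3
After 2 (delete_current): list=[2, 8, 4, 9] cursor@2
After 3 (prev): list=[2, 8, 4, 9] cursor@2
After 4 (next): list=[2, 8, 4, 9] cursor@8

Answer: 2 8 4 9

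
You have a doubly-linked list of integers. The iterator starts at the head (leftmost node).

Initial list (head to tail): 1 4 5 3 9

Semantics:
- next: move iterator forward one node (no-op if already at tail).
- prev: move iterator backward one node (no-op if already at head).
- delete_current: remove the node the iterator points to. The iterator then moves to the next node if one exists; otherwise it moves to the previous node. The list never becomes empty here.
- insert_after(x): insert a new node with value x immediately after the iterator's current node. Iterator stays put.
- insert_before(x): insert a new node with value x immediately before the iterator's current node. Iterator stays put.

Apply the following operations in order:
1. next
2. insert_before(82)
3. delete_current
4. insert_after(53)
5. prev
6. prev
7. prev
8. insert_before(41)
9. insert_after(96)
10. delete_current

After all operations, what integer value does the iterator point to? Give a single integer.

Answer: 96

Derivation:
After 1 (next): list=[1, 4, 5, 3, 9] cursor@4
After 2 (insert_before(82)): list=[1, 82, 4, 5, 3, 9] cursor@4
After 3 (delete_current): list=[1, 82, 5, 3, 9] cursor@5
After 4 (insert_after(53)): list=[1, 82, 5, 53, 3, 9] cursor@5
After 5 (prev): list=[1, 82, 5, 53, 3, 9] cursor@82
After 6 (prev): list=[1, 82, 5, 53, 3, 9] cursor@1
After 7 (prev): list=[1, 82, 5, 53, 3, 9] cursor@1
After 8 (insert_before(41)): list=[41, 1, 82, 5, 53, 3, 9] cursor@1
After 9 (insert_after(96)): list=[41, 1, 96, 82, 5, 53, 3, 9] cursor@1
After 10 (delete_current): list=[41, 96, 82, 5, 53, 3, 9] cursor@96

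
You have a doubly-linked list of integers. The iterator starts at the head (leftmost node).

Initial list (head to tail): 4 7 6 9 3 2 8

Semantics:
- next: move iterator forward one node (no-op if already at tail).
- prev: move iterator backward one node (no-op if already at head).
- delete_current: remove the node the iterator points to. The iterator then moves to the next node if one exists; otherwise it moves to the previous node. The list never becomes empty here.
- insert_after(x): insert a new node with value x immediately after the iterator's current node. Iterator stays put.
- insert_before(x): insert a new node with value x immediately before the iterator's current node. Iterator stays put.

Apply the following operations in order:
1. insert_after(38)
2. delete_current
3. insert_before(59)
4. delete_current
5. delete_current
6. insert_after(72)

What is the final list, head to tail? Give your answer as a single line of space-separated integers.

After 1 (insert_after(38)): list=[4, 38, 7, 6, 9, 3, 2, 8] cursor@4
After 2 (delete_current): list=[38, 7, 6, 9, 3, 2, 8] cursor@38
After 3 (insert_before(59)): list=[59, 38, 7, 6, 9, 3, 2, 8] cursor@38
After 4 (delete_current): list=[59, 7, 6, 9, 3, 2, 8] cursor@7
After 5 (delete_current): list=[59, 6, 9, 3, 2, 8] cursor@6
After 6 (insert_after(72)): list=[59, 6, 72, 9, 3, 2, 8] cursor@6

Answer: 59 6 72 9 3 2 8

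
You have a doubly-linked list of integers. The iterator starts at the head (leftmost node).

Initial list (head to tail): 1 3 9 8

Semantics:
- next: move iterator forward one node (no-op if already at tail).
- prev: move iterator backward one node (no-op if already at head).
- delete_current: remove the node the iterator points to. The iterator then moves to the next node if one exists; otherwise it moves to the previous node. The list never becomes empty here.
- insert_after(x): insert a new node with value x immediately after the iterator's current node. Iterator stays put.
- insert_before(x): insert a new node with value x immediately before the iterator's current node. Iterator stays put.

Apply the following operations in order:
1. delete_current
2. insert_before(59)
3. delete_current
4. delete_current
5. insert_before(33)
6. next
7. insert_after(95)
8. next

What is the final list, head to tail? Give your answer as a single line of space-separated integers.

Answer: 59 33 8 95

Derivation:
After 1 (delete_current): list=[3, 9, 8] cursor@3
After 2 (insert_before(59)): list=[59, 3, 9, 8] cursor@3
After 3 (delete_current): list=[59, 9, 8] cursor@9
After 4 (delete_current): list=[59, 8] cursor@8
After 5 (insert_before(33)): list=[59, 33, 8] cursor@8
After 6 (next): list=[59, 33, 8] cursor@8
After 7 (insert_after(95)): list=[59, 33, 8, 95] cursor@8
After 8 (next): list=[59, 33, 8, 95] cursor@95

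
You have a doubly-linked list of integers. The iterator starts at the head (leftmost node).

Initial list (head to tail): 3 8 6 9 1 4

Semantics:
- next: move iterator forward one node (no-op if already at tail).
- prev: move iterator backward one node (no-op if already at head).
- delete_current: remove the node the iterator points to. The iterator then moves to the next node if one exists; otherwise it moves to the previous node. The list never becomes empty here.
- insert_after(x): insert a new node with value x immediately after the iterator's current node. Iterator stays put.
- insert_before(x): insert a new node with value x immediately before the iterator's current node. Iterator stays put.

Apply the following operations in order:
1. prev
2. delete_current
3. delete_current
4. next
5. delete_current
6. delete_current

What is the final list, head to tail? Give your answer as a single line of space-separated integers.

After 1 (prev): list=[3, 8, 6, 9, 1, 4] cursor@3
After 2 (delete_current): list=[8, 6, 9, 1, 4] cursor@8
After 3 (delete_current): list=[6, 9, 1, 4] cursor@6
After 4 (next): list=[6, 9, 1, 4] cursor@9
After 5 (delete_current): list=[6, 1, 4] cursor@1
After 6 (delete_current): list=[6, 4] cursor@4

Answer: 6 4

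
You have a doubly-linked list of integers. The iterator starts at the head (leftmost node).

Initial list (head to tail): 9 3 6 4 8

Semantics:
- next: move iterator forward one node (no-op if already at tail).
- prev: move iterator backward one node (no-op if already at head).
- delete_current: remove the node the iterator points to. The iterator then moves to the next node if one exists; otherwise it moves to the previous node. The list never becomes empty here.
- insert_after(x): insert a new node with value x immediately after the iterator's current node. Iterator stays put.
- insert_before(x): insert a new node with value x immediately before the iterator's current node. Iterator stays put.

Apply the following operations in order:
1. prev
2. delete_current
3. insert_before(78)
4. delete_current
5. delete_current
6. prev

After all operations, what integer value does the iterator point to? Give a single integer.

After 1 (prev): list=[9, 3, 6, 4, 8] cursor@9
After 2 (delete_current): list=[3, 6, 4, 8] cursor@3
After 3 (insert_before(78)): list=[78, 3, 6, 4, 8] cursor@3
After 4 (delete_current): list=[78, 6, 4, 8] cursor@6
After 5 (delete_current): list=[78, 4, 8] cursor@4
After 6 (prev): list=[78, 4, 8] cursor@78

Answer: 78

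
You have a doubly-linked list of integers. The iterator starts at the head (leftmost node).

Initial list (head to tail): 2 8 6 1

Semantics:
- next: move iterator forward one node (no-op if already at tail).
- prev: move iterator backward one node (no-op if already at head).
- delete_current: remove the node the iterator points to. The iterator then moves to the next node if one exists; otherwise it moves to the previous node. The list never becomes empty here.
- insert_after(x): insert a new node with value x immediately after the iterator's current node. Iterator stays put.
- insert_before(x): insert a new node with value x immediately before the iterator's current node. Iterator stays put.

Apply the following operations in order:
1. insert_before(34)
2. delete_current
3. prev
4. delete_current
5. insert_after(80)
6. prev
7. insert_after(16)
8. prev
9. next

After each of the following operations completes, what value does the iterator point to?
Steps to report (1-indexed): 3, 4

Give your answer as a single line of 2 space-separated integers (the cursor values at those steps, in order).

After 1 (insert_before(34)): list=[34, 2, 8, 6, 1] cursor@2
After 2 (delete_current): list=[34, 8, 6, 1] cursor@8
After 3 (prev): list=[34, 8, 6, 1] cursor@34
After 4 (delete_current): list=[8, 6, 1] cursor@8
After 5 (insert_after(80)): list=[8, 80, 6, 1] cursor@8
After 6 (prev): list=[8, 80, 6, 1] cursor@8
After 7 (insert_after(16)): list=[8, 16, 80, 6, 1] cursor@8
After 8 (prev): list=[8, 16, 80, 6, 1] cursor@8
After 9 (next): list=[8, 16, 80, 6, 1] cursor@16

Answer: 34 8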